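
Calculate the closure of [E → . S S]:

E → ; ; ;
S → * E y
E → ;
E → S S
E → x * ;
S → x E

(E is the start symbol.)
Start with: [E → . S S]
  [E → . S S] has the dot before S: add [S → . * E y], [S → . x E]
No further items can be added.

CLOSURE = { [E → . S S], [S → . * E y], [S → . x E] }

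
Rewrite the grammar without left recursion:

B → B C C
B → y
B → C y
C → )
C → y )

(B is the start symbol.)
B is directly left-recursive. The standard transformation for
  A → A α₁ | ... | A α_m | β₁ | ... | β_n
is
  A  → β₁ A' | ... | β_n A'
  A' → α₁ A' | ... | α_m A' | ε

B → y becomes B → y B'
B → C y becomes B → C y B'
B → B C C becomes B' → C C B'
Add B' → ε

Productions for other non-terminals are unchanged:
  C → )
  C → y )

Resulting grammar:
B → y B'
B → C y B'
B' → C C B'
B' → ε
C → )
C → y )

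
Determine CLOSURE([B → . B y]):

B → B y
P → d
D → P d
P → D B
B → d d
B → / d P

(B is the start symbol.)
Start with: [B → . B y]
  [B → . B y] has the dot before B: add [B → . d d], [B → . / d P]
No further items can be added.

CLOSURE = { [B → . / d P], [B → . B y], [B → . d d] }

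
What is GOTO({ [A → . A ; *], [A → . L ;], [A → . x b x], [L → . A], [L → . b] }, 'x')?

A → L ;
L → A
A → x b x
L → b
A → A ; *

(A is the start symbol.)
{ [A → x . b x] }

GOTO(I, 'x') = CLOSURE({ [A → αX.β] : [A → α.Xβ] ∈ I, X = 'x' })

Items with dot before 'x', with the dot advanced:
  [A → . x b x] → [A → x . b x]
Closure adds nothing (no advanced item has the dot before a non-terminal).

GOTO = { [A → x . b x] }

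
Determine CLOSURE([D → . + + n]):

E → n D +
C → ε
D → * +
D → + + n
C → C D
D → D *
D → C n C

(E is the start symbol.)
Start with: [D → . + + n]
The dot precedes the terminal '+', so nothing is added.

CLOSURE = { [D → . + + n] }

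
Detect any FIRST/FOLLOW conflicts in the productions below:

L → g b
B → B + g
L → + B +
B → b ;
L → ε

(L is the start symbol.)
A FIRST/FOLLOW conflict occurs when a non-terminal N has a nullable alternative N → β (β ⇒* ε) and another alternative N → α with FIRST(α) ∩ FOLLOW(N) ≠ ∅: on such a lookahead the parser cannot decide between expanding α and letting N vanish via β.

Nullable non-terminals: L.

L: nullable alternative(s) L → ε; FOLLOW(L) = { $ }
  L → g b: FIRST \ {ε} = { 'g' } — disjoint from FOLLOW(L)
  L → + B +: FIRST \ {ε} = { '+' } — disjoint from FOLLOW(L)
  L → ε: FIRST \ {ε} = { } — this is the only nullable alternative, skip

B has no nullable alternative, so no FIRST/FOLLOW check is needed there.

No FIRST/FOLLOW conflicts found.

Answer: No FIRST/FOLLOW conflicts.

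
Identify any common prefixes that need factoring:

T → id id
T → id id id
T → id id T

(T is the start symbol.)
Yes, T has productions with common prefix 'id id'

Left-factoring is needed when two productions for the same non-terminal
share a common prefix on the right-hand side.

Productions for T:
  T → id id
  T → id id id
  T → id id T

Found common prefix 'id id' in productions for T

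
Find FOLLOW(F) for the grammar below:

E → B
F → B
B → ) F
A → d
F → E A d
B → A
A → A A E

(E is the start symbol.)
{ $, ')', 'd' }

To compute FOLLOW(F), find every occurrence of F on a right-hand side N → α F β: add FIRST(β) \ {ε}, and if β is empty or nullable also add FOLLOW(N). Iterate to a fixed point.

In B → ) F: F is at the end, add FOLLOW(B)

The FOLLOW sets referred to above (computed the same way, to a fixed point):
  FOLLOW(B) = { $, ')', 'd' }

Taking the union: FOLLOW(F) = { $, ')', 'd' }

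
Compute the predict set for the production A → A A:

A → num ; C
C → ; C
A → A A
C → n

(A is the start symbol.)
PREDICT(A → A A) = (FIRST(RHS) \ {ε}) ∪ (FOLLOW(A) if ε ∈ FIRST(RHS), i.e. RHS ⇒* ε)
FIRST(A) = { 'num' }
FIRST(A A) = { 'num' }
ε ∉ FIRST(A A), so FOLLOW(A) is not added.
PREDICT(A → A A) = { 'num' }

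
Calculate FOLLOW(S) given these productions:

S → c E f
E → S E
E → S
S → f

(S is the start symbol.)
To compute FOLLOW(S), find every occurrence of S on a right-hand side N → α S β: add FIRST(β) \ {ε}, and if β is empty or nullable also add FOLLOW(N). Iterate to a fixed point.

S is the start symbol, so $ ∈ FOLLOW(S).
In E → S E: S is followed by E, add FIRST(E) \ {ε} = { 'c', 'f' }
In E → S: S is at the end, add FOLLOW(E)

The FOLLOW sets referred to above (computed the same way, to a fixed point):
  FOLLOW(E) = { 'f' }

Taking the union: FOLLOW(S) = { $, 'c', 'f' }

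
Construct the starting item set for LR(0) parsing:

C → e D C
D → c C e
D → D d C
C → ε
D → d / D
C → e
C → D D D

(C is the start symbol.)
First, augment the grammar with C' → C
I₀ = CLOSURE({ [C' → . C] }):
  [C' → . C] has the dot before C: add [C → . e D C], [C → .], [C → . e], [C → . D D D]
  [C → . D D D] has the dot before D: add [D → . c C e], [D → . D d C], [D → . d / D]
No further items can be added.

I₀ = { [C → . D D D], [C → . e D C], [C → . e], [C → .], [C' → . C], [D → . D d C], [D → . c C e], [D → . d / D] }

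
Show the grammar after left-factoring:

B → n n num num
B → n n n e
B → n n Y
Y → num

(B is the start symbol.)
Left-factoring transforms A → αβ₁ | αβ₂ into A → αA' and A' → β₁ | β₂
(α is the longest common prefix among the alternatives). Repeat until
no nonterminal has two alternatives with a common prefix.

Round 1: B has alternatives sharing prefix 'n n'. Introduce B': B → n n B'
  Add: B' → num num
  Add: B' → n e
  Add: B' → Y

No remaining common prefixes — done.

Resulting grammar:
B → n n B'
B' → num num
B' → n e
B' → Y
Y → num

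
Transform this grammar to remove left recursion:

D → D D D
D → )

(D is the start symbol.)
D → ) D'
D' → D D D'
D' → ε

D is directly left-recursive. The standard transformation for
  A → A α₁ | ... | A α_m | β₁ | ... | β_n
is
  A  → β₁ A' | ... | β_n A'
  A' → α₁ A' | ... | α_m A' | ε

D → ) becomes D → ) D'
D → D D D becomes D' → D D D'
Add D' → ε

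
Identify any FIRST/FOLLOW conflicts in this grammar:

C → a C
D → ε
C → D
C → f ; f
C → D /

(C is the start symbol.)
No FIRST/FOLLOW conflicts.

A FIRST/FOLLOW conflict occurs when a non-terminal N has a nullable alternative N → β (β ⇒* ε) and another alternative N → α with FIRST(α) ∩ FOLLOW(N) ≠ ∅: on such a lookahead the parser cannot decide between expanding α and letting N vanish via β.

Nullable non-terminals: C, D.
FIRST sets used below: FIRST(D) = { ε }

C: nullable alternative(s) C → D; FOLLOW(C) = { $ }
  C → a C: FIRST \ {ε} = { 'a' } — disjoint from FOLLOW(C)
  C → D: FIRST \ {ε} = { } — this is the only nullable alternative, skip
  C → f ; f: FIRST \ {ε} = { 'f' } — disjoint from FOLLOW(C)
  C → D /: FIRST \ {ε} = { '/' } — disjoint from FOLLOW(C)
D has a nullable alternative but only one production, so nothing to check.

No FIRST/FOLLOW conflicts found.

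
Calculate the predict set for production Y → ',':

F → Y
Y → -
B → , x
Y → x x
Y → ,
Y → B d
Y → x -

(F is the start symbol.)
{ ',' }

PREDICT(Y → ',') = (FIRST(RHS) \ {ε}) ∪ (FOLLOW(Y) if ε ∈ FIRST(RHS), i.e. RHS ⇒* ε)
FIRST(',') = { ',' }
ε ∉ FIRST(','), so FOLLOW(Y) is not added.
PREDICT(Y → ',') = { ',' }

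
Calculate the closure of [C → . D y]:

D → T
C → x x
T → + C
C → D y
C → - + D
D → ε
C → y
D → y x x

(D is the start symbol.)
To compute CLOSURE, for each item [A → α.Bβ] where B is a non-terminal, add [B → .γ] for all productions B → γ; repeat for the newly added items until nothing changes.

Start with: [C → . D y]
  [C → . D y] has the dot before D: add [D → . T], [D → .], [D → . y x x]
  [D → . T] has the dot before T: add [T → . + C]
No further items can be added.

CLOSURE = { [C → . D y], [D → . T], [D → . y x x], [D → .], [T → . + C] }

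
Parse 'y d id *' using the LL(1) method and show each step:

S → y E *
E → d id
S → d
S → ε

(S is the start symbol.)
Stack is shown with the top on the left.

Stack     Input       Action
----------------------------
S $       y d id * $  output S → y E *
y E * $   y d id * $  match 'y'
E * $     d id * $    output E → d id
d id * $  d id * $    match 'd'
id * $    id * $      match 'id'
* $       * $         match '*'
$         $           accept

The string is accepted.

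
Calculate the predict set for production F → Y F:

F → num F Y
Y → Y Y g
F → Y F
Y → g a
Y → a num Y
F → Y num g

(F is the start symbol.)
{ 'a', 'g' }

PREDICT(F → Y F) = (FIRST(RHS) \ {ε}) ∪ (FOLLOW(F) if ε ∈ FIRST(RHS), i.e. RHS ⇒* ε)
FIRST(Y) = { 'a', 'g' }
FIRST(Y F) = { 'a', 'g' }
ε ∉ FIRST(Y F), so FOLLOW(F) is not added.
PREDICT(F → Y F) = { 'a', 'g' }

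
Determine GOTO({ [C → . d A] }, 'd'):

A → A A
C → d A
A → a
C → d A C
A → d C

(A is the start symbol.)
{ [A → . A A], [A → . a], [A → . d C], [C → d . A] }

GOTO(I, 'd') = CLOSURE({ [A → αX.β] : [A → α.Xβ] ∈ I, X = 'd' })

Items with dot before 'd', with the dot advanced:
  [C → . d A] → [C → d . A]
Closure of the advanced items:
  [C → d . A] has the dot before A: add [A → . A A], [A → . a], [A → . d C]

GOTO = { [A → . A A], [A → . a], [A → . d C], [C → d . A] }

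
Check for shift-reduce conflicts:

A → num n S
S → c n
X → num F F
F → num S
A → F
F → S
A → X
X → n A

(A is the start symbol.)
No shift-reduce conflicts

Augment with A' → A and build the canonical LR(0) collection (I0 = CLOSURE({[A' → . A]}), then GOTO on every symbol after a dot until no new states appear). It has 17 states:
  I0: { [A → . F], [A → . X], [A → . num n S], [A' → . A], [F → . S], [F → . num S], [S → . c n], [X → . n A], [X → . num F F] }  — shift
  I1: { [A' → A .] }  — accept
  I2: { [A → F .] }  — reduce
  I3: { [F → S .] }  — reduce
  I4: { [A → X .] }  — reduce
  I5: { [S → c . n] }  — shift
  I6: { [A → . F], [A → . X], [A → . num n S], [F → . S], [F → . num S], [S → . c n], [X → . n A], [X → . num F F], [X → n . A] }  — shift
  I7: { [A → num . n S], [F → . S], [F → . num S], [F → num . S], [S → . c n], [X → num . F F] }  — shift
  I8: { [F → . S], [F → . num S], [S → . c n], [X → num F . F] }  — shift
  I9: { [F → S .], [F → num S .] }  — 2 reduces
  I10: { [A → num n . S], [S → . c n] }  — shift
  I11: { [F → num . S], [S → . c n] }  — shift
  I12: { [F → num S .] }  — reduce
  I13: { [A → num n S .] }  — reduce
  I14: { [X → num F F .] }  — reduce
  I15: { [X → n A .] }  — reduce
  I16: { [S → c n .] }  — reduce

No state contains both a complete item and a shift item.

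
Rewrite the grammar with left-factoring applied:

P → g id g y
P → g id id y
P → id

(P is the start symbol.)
P → g id P'
P' → g y
P' → id y
P → id

Left-factoring transforms A → αβ₁ | αβ₂ into A → αA' and A' → β₁ | β₂
(α is the longest common prefix among the alternatives). Repeat until
no nonterminal has two alternatives with a common prefix.

Round 1: P has alternatives sharing prefix 'g id'. Introduce P': P → g id P'
  Add: P' → g y
  Add: P' → id y

No remaining common prefixes — done.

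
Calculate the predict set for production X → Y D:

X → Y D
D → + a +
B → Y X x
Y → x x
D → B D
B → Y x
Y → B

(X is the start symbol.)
{ 'x' }

PREDICT(X → Y D) = (FIRST(RHS) \ {ε}) ∪ (FOLLOW(X) if ε ∈ FIRST(RHS), i.e. RHS ⇒* ε)
FIRST(Y) = { 'x' }
FIRST(Y D) = { 'x' }
ε ∉ FIRST(Y D), so FOLLOW(X) is not added.
PREDICT(X → Y D) = { 'x' }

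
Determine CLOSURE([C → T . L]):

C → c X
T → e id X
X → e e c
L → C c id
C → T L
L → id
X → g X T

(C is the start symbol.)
{ [C → . T L], [C → . c X], [C → T . L], [L → . C c id], [L → . id], [T → . e id X] }

To compute CLOSURE, for each item [A → α.Bβ] where B is a non-terminal, add [B → .γ] for all productions B → γ; repeat for the newly added items until nothing changes.

Start with: [C → T . L]
  [C → T . L] has the dot before L: add [L → . C c id], [L → . id]
  [L → . C c id] has the dot before C: add [C → . c X], [C → . T L]
  [C → . T L] has the dot before T: add [T → . e id X]
No further items can be added.

CLOSURE = { [C → . T L], [C → . c X], [C → T . L], [L → . C c id], [L → . id], [T → . e id X] }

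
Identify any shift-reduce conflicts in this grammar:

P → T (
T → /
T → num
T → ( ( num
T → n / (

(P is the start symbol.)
No shift-reduce conflicts

Augment with P' → P and build the canonical LR(0) collection (I0 = CLOSURE({[P' → . P]}), then GOTO on every symbol after a dot until no new states appear). It has 12 states:
  I0: { [P → . T (], [P' → . P], [T → . ( ( num], [T → . /], [T → . n / (], [T → . num] }  — shift
  I1: { [T → ( . ( num] }  — shift
  I2: { [T → / .] }  — reduce
  I3: { [P' → P .] }  — accept
  I4: { [P → T . (] }  — shift
  I5: { [T → n . / (] }  — shift
  I6: { [T → num .] }  — reduce
  I7: { [T → n / . (] }  — shift
  I8: { [T → n / ( .] }  — reduce
  I9: { [P → T ( .] }  — reduce
  I10: { [T → ( ( . num] }  — shift
  I11: { [T → ( ( num .] }  — reduce

No state contains both a complete item and a shift item.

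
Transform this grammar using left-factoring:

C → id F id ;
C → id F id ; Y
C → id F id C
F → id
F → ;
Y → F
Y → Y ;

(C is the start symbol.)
C → id F id C'
C' → ; C''
C'' → ε
C'' → Y
C' → C
F → id
F → ;
Y → F
Y → Y ;

Left-factoring transforms A → αβ₁ | αβ₂ into A → αA' and A' → β₁ | β₂
(α is the longest common prefix among the alternatives). Repeat until
no nonterminal has two alternatives with a common prefix.

Round 1: C has alternatives sharing prefix 'id F id'. Introduce C': C → id F id C'
  Add: C' → ;
  Add: C' → ; Y
  Add: C' → C

Round 2: C' has alternatives sharing prefix ';'. Introduce C'': C' → ; C''
  Add: C'' → ε
  Add: C'' → Y

No remaining common prefixes — done.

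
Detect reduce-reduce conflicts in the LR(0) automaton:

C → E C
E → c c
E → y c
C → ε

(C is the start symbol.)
No reduce-reduce conflicts

A reduce-reduce conflict occurs when an LR(0) state has two complete items [A → α .] and [B → β .] — both call for a reduction, and with no lookahead the parser cannot choose between them.

Augment with C' → C and build the canonical LR(0) collection (I0 = CLOSURE({[C' → . C]}), then GOTO on every symbol after a dot until no new states appear). It has 8 states:
  I0: { [C → . E C], [C → .], [C' → . C], [E → . c c], [E → . y c] }  — shift, reduce
  I1: { [C' → C .] }  — accept
  I2: { [C → . E C], [C → .], [C → E . C], [E → . c c], [E → . y c] }  — shift, reduce
  I3: { [E → c . c] }  — shift
  I4: { [E → y . c] }  — shift
  I5: { [E → y c .] }  — reduce
  I6: { [E → c c .] }  — reduce
  I7: { [C → E C .] }  — reduce

No state contains more than one complete item.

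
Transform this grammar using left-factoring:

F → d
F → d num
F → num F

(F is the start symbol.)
Left-factoring transforms A → αβ₁ | αβ₂ into A → αA' and A' → β₁ | β₂
(α is the longest common prefix among the alternatives). Repeat until
no nonterminal has two alternatives with a common prefix.

Round 1: F has alternatives sharing prefix 'd'. Introduce F': F → d F'
  Add: F' → ε
  Add: F' → num

No remaining common prefixes — done.

Resulting grammar:
F → d F'
F' → ε
F' → num
F → num F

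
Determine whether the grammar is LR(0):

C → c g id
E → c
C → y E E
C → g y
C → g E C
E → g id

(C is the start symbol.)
Yes, the grammar is LR(0)

Augment with C' → C and build the canonical LR(0) collection (I0 = CLOSURE({[C' → . C]}), then GOTO on every symbol after a dot until no new states appear). It has 15 states:
  I0: { [C → . c g id], [C → . g E C], [C → . g y], [C → . y E E], [C' → . C] }  — shift
  I1: { [C' → C .] }  — accept
  I2: { [C → c . g id] }  — shift
  I3: { [C → g . E C], [C → g . y], [E → . c], [E → . g id] }  — shift
  I4: { [C → y . E E], [E → . c], [E → . g id] }  — shift
  I5: { [C → y E . E], [E → . c], [E → . g id] }  — shift
  I6: { [E → c .] }  — reduce
  I7: { [E → g . id] }  — shift
  I8: { [E → g id .] }  — reduce
  I9: { [C → y E E .] }  — reduce
  I10: { [C → . c g id], [C → . g E C], [C → . g y], [C → . y E E], [C → g E . C] }  — shift
  I11: { [C → g y .] }  — reduce
  I12: { [C → g E C .] }  — reduce
  I13: { [C → c g . id] }  — shift
  I14: { [C → c g id .] }  — reduce

Every state is either a pure shift/goto state or contains exactly one complete item and nothing to shift — no conflicts. The grammar is LR(0).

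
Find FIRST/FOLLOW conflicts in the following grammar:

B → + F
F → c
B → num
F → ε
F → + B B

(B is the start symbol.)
Yes. F → '+' B B with FOLLOW(F) on { '+' }

A FIRST/FOLLOW conflict occurs when a non-terminal N has a nullable alternative N → β (β ⇒* ε) and another alternative N → α with FIRST(α) ∩ FOLLOW(N) ≠ ∅: on such a lookahead the parser cannot decide between expanding α and letting N vanish via β.

Nullable non-terminals: F.

F: nullable alternative(s) F → ε; FOLLOW(F) = { $, '+', 'num' }
  F → c: FIRST \ {ε} = { 'c' } — disjoint from FOLLOW(F)
  F → ε: FIRST \ {ε} = { } — this is the only nullable alternative, skip
  F → + B B: FIRST \ {ε} = { '+' } — overlaps FOLLOW(F) on { '+' }: CONFLICT

B has no nullable alternative, so no FIRST/FOLLOW check is needed there.

So the grammar has 1 FIRST/FOLLOW conflict (marked CONFLICT above).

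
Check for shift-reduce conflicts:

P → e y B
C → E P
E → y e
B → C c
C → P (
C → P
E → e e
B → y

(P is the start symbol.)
Yes — I7: [C → P .] vs [C → P . (]; I9: [B → y .] vs [E → y . e]

Augment with P' → P and build the canonical LR(0) collection (I0 = CLOSURE({[P' → . P]}), then GOTO on every symbol after a dot until no new states appear). It has 15 states:
  I0: { [P → . e y B], [P' → . P] }  — shift
  I1: { [P' → P .] }  — accept
  I2: { [P → e . y B] }  — shift
  I3: { [B → . C c], [B → . y], [C → . E P], [C → . P (], [C → . P], [E → . e e], [E → . y e], [P → . e y B], [P → e y . B] }  — shift
  I4: { [P → e y B .] }  — reduce
  I5: { [B → C . c] }  — shift
  I6: { [C → E . P], [P → . e y B] }  — shift
  I7: { [C → P . (], [C → P .] }  — shift, reduce
  I8: { [E → e . e], [P → e . y B] }  — shift
  I9: { [B → y .], [E → y . e] }  — shift, reduce
  I10: { [E → y e .] }  — reduce
  I11: { [E → e e .] }  — reduce
  I12: { [C → P ( .] }  — reduce
  I13: { [C → E P .] }  — reduce
  I14: { [B → C c .] }  — reduce

I7 contains reduce item [C → P .] and shift item [C → P . (] — shift-reduce conflict.
I9 contains reduce item [B → y .] and shift item [E → y . e] — shift-reduce conflict.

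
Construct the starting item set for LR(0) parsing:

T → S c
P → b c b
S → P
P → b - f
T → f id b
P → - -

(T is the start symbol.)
First, augment the grammar with T' → T
I₀ = CLOSURE({ [T' → . T] }):
  [T' → . T] has the dot before T: add [T → . S c], [T → . f id b]
  [T → . S c] has the dot before S: add [S → . P]
  [S → . P] has the dot before P: add [P → . b c b], [P → . b - f], [P → . - -]
No further items can be added.

I₀ = { [P → . - -], [P → . b - f], [P → . b c b], [S → . P], [T → . S c], [T → . f id b], [T' → . T] }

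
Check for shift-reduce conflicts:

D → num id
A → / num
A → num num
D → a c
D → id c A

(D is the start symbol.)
Augment with D' → D and build the canonical LR(0) collection (I0 = CLOSURE({[D' → . D]}), then GOTO on every symbol after a dot until no new states appear). It has 13 states:
  I0: { [D → . a c], [D → . id c A], [D → . num id], [D' → . D] }  — shift
  I1: { [D' → D .] }  — accept
  I2: { [D → a . c] }  — shift
  I3: { [D → id . c A] }  — shift
  I4: { [D → num . id] }  — shift
  I5: { [D → num id .] }  — reduce
  I6: { [A → . / num], [A → . num num], [D → id c . A] }  — shift
  I7: { [A → / . num] }  — shift
  I8: { [D → id c A .] }  — reduce
  I9: { [A → num . num] }  — shift
  I10: { [A → num num .] }  — reduce
  I11: { [A → / num .] }  — reduce
  I12: { [D → a c .] }  — reduce

No state contains both a complete item and a shift item.

Answer: No shift-reduce conflicts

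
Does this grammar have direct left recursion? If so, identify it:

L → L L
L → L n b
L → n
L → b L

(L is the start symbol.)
Yes, L is left-recursive

L → L L: LEFT RECURSIVE (starts with L)
L → L n b: LEFT RECURSIVE (starts with L)
L → n: starts with n
L → b L: starts with b

The grammar has direct left recursion on: L.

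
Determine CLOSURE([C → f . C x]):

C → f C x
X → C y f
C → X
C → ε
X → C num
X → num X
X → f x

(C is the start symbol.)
To compute CLOSURE, for each item [A → α.Bβ] where B is a non-terminal, add [B → .γ] for all productions B → γ; repeat for the newly added items until nothing changes.

Start with: [C → f . C x]
  [C → f . C x] has the dot before C: add [C → . f C x], [C → . X], [C → .]
  [C → . X] has the dot before X: add [X → . C y f], [X → . C num], [X → . num X], [X → . f x]
No further items can be added.

CLOSURE = { [C → . X], [C → . f C x], [C → .], [C → f . C x], [X → . C num], [X → . C y f], [X → . f x], [X → . num X] }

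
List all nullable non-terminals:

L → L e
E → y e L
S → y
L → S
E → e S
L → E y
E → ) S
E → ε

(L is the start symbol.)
{ 'E' }

A non-terminal is nullable if it can derive ε (the empty string): either it has an ε-production, or it has a production whose right-hand side consists entirely of nullable non-terminals.

ε-productions: E → ε
So E is immediately nullable.
No further non-terminal can be added: every production for the remaining non-terminals contains a terminal or a non-nullable non-terminal.
Nullable = { 'E' }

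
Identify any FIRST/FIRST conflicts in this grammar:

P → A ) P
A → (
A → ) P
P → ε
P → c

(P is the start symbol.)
No FIRST/FIRST conflicts.

FIRST sets of the non-terminals at (or reachable through a nullable prefix from) the front of some alternative:
  FIRST(A) = { '(', ')' }

Productions for P:
  P → A ) P: FIRST = { '(', ')' }
  P → ε: FIRST = { ε }
  P → c: FIRST = { 'c' }
Productions for A:
  A → (: FIRST = { '(' }
  A → ) P: FIRST = { ')' }

All alternatives of each non-terminal have pairwise disjoint FIRST sets.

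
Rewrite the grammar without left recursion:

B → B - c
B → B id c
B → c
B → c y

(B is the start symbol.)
B → c B'
B → c y B'
B' → - c B'
B' → id c B'
B' → ε

B is directly left-recursive. The standard transformation for
  A → A α₁ | ... | A α_m | β₁ | ... | β_n
is
  A  → β₁ A' | ... | β_n A'
  A' → α₁ A' | ... | α_m A' | ε

B → c becomes B → c B'
B → c y becomes B → c y B'
B → B - c becomes B' → - c B'
B → B id c becomes B' → id c B'
Add B' → ε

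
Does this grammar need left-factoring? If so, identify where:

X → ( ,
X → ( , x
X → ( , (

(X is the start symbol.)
Yes, X has productions with common prefix '( ,'

Left-factoring is needed when two productions for the same non-terminal
share a common prefix on the right-hand side.

Productions for X:
  X → ( ,
  X → ( , x
  X → ( , (

Found common prefix '( ,' in productions for X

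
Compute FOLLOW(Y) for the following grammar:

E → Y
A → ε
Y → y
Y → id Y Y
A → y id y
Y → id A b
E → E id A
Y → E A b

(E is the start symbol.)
{ $, 'b', 'id', 'y' }

In E → Y: Y is at the end, add FOLLOW(E)
In Y → id Y Y: Y is followed by Y, add FIRST(Y) \ {ε} = { 'id', 'y' }
In Y → id Y Y: Y is at the end; this adds FOLLOW(Y) to itself — nothing new

The FOLLOW sets referred to above (computed the same way, to a fixed point):
  FOLLOW(E) = { $, 'b', 'id', 'y' }

Taking the union: FOLLOW(Y) = { $, 'b', 'id', 'y' }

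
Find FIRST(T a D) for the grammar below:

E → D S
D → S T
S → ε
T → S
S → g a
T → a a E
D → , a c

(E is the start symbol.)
{ 'a', 'g' }

FIRST sets of the non-terminals involved (from the grammar, by fixed-point iteration):
  FIRST(T) = { 'a', 'g', ε }

To compute FIRST(T a D), process the symbols left to right:
Symbol T is a non-terminal. Add FIRST(T) \ {ε} = { 'a', 'g' }
T is nullable (ε ∈ FIRST(T)), continue to the next symbol.
Symbol a is a terminal. Add 'a' and stop.
FIRST(T a D) = { 'a', 'g' }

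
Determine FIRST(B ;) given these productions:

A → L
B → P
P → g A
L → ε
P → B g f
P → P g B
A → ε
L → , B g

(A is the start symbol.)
FIRST sets of the non-terminals involved (from the grammar, by fixed-point iteration):
  FIRST(B) = { 'g' }

To compute FIRST(B ;), process the symbols left to right:
Symbol B is a non-terminal. Add FIRST(B) \ {ε} = { 'g' }
B is not nullable (ε ∉ FIRST(B)), so stop here.
FIRST(B ;) = { 'g' }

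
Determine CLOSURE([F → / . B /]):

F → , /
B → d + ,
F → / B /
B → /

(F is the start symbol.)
Start with: [F → / . B /]
  [F → / . B /] has the dot before B: add [B → . d + ,], [B → . /]
No further items can be added.

CLOSURE = { [B → . /], [B → . d + ,], [F → / . B /] }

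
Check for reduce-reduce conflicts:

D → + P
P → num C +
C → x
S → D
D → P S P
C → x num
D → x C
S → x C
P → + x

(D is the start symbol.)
Augment with D' → D and build the canonical LR(0) collection (I0 = CLOSURE({[D' → . D]}), then GOTO on every symbol after a dot until no new states appear). It has 19 states:
  I0: { [D → . + P], [D → . P S P], [D → . x C], [D' → . D], [P → . + x], [P → . num C +] }  — shift
  I1: { [D → + . P], [P → + . x], [P → . + x], [P → . num C +] }  — shift
  I2: { [D' → D .] }  — accept
  I3: { [D → . + P], [D → . P S P], [D → . x C], [D → P . S P], [P → . + x], [P → . num C +], [S → . D], [S → . x C] }  — shift
  I4: { [C → . x num], [C → . x], [P → num . C +] }  — shift
  I5: { [C → . x num], [C → . x], [D → x . C] }  — shift
  I6: { [D → x C .] }  — reduce
  I7: { [C → x . num], [C → x .] }  — shift, reduce
  I8: { [C → x num .] }  — reduce
  I9: { [P → num C . +] }  — shift
  I10: { [P → num C + .] }  — reduce
  I11: { [S → D .] }  — reduce
  I12: { [D → P S . P], [P → . + x], [P → . num C +] }  — shift
  I13: { [C → . x num], [C → . x], [D → x . C], [S → x . C] }  — shift
  I14: { [D → x C .], [S → x C .] }  — 2 reduces
  I15: { [P → + . x] }  — shift
  I16: { [D → P S P .] }  — reduce
  I17: { [P → + x .] }  — reduce
  I18: { [D → + P .] }  — reduce

I14 contains complete items [D → x C .], [S → x C .] — reduce-reduce conflict.

Answer: Yes — I14: [D → x C .] vs [S → x C .]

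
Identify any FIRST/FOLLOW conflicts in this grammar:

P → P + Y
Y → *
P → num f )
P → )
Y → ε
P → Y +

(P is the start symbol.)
No FIRST/FOLLOW conflicts.

Nullable non-terminals: Y.

Y: nullable alternative(s) Y → ε; FOLLOW(Y) = { $, '+' }
  Y → *: FIRST \ {ε} = { '*' } — disjoint from FOLLOW(Y)
  Y → ε: FIRST \ {ε} = { } — this is the only nullable alternative, skip

P has no nullable alternative, so no FIRST/FOLLOW check is needed there.

No FIRST/FOLLOW conflicts found.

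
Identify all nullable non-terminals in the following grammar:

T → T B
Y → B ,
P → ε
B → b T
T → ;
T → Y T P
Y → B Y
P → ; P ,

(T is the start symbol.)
A non-terminal is nullable if it can derive ε (the empty string): either it has an ε-production, or it has a production whose right-hand side consists entirely of nullable non-terminals.

ε-productions: P → ε
So P is immediately nullable.
No further non-terminal can be added: every production for the remaining non-terminals contains a terminal or a non-nullable non-terminal.
Nullable = { 'P' }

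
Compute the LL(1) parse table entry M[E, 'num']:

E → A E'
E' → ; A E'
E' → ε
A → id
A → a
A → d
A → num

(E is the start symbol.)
To find M[E, 'num'], we find productions for E where 'num' is in the predict set (PREDICT(N → α) = (FIRST(α) \ {ε}) ∪ (FOLLOW(N) if α ⇒* ε)).

Relevant sets:
  FIRST(A) = { 'a', 'd', 'id', 'num' }

E → A E': PREDICT = { 'a', 'd', 'id', 'num' }
  'num' is in predict set, so this production goes in M[E, 'num']

M[E, 'num'] = E → A E'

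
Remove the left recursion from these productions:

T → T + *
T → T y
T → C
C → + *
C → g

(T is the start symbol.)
T → C T'
T' → + * T'
T' → y T'
T' → ε
C → + *
C → g

T is directly left-recursive. The standard transformation for
  A → A α₁ | ... | A α_m | β₁ | ... | β_n
is
  A  → β₁ A' | ... | β_n A'
  A' → α₁ A' | ... | α_m A' | ε

T → C becomes T → C T'
T → T + * becomes T' → + * T'
T → T y becomes T' → y T'
Add T' → ε

Productions for other non-terminals are unchanged:
  C → + *
  C → g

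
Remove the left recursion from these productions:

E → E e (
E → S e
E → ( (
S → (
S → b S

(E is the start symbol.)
E is directly left-recursive. The standard transformation for
  A → A α₁ | ... | A α_m | β₁ | ... | β_n
is
  A  → β₁ A' | ... | β_n A'
  A' → α₁ A' | ... | α_m A' | ε

E → S e becomes E → S e E'
E → ( ( becomes E → ( ( E'
E → E e ( becomes E' → e ( E'
Add E' → ε

Productions for other non-terminals are unchanged:
  S → (
  S → b S

Resulting grammar:
E → S e E'
E → ( ( E'
E' → e ( E'
E' → ε
S → (
S → b S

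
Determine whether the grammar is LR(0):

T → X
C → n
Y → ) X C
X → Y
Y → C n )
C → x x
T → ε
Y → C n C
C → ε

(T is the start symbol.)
No. Shift-reduce conflict between [C → .] and [C → . n]

A grammar is LR(0) if no state in the canonical LR(0) collection has:
  - both a shift item (dot before a terminal) and a complete item (shift-reduce conflict), or
  - two or more complete items (reduce-reduce conflict; the accept item [T' → T .] counts as a complete item here).

Augment with T' → T and build the canonical LR(0) collection (I0 = CLOSURE({[T' → . T]}), then GOTO on every symbol after a dot until no new states appear). It has 14 states:
  I0: { [C → . n], [C → . x x], [C → .], [T → . X], [T → .], [T' → . T], [X → . Y], [Y → . ) X C], [Y → . C n )], [Y → . C n C] }  — shift, 2 reduces
  I1: { [C → . n], [C → . x x], [C → .], [X → . Y], [Y → ) . X C], [Y → . ) X C], [Y → . C n )], [Y → . C n C] }  — shift, reduce
  I2: { [Y → C . n )], [Y → C . n C] }  — shift
  I3: { [T' → T .] }  — accept
  I4: { [T → X .] }  — reduce
  I5: { [X → Y .] }  — reduce
  I6: { [C → n .] }  — reduce
  I7: { [C → x . x] }  — shift
  I8: { [C → x x .] }  — reduce
  I9: { [C → . n], [C → . x x], [C → .], [Y → C n . )], [Y → C n . C] }  — shift, reduce
  I10: { [Y → C n ) .] }  — reduce
  I11: { [Y → C n C .] }  — reduce
  I12: { [C → . n], [C → . x x], [C → .], [Y → ) X . C] }  — shift, reduce
  I13: { [Y → ) X C .] }  — reduce

Conflict in state I0:
  Shift-reduce conflict between [C → .] and [C → . n]
So the grammar is NOT LR(0).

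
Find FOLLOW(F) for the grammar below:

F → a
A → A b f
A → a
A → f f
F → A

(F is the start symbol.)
F is the start symbol, so $ ∈ FOLLOW(F).
F does not occur on any right-hand side.

Taking the union: FOLLOW(F) = { $ }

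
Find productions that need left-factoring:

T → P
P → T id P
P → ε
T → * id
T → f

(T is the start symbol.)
No, left-factoring is not needed

Left-factoring is needed when two productions for the same non-terminal
share a common prefix on the right-hand side.

Productions for T:
  T → P
  T → * id
  T → f
Productions for P:
  P → T id P
  P → ε

No common prefixes found.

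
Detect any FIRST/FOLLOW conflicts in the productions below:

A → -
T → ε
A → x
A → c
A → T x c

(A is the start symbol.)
Nullable non-terminals: T.
T has a nullable alternative but only one production, so nothing to check.

A has no nullable alternative, so no FIRST/FOLLOW check is needed there.

No FIRST/FOLLOW conflicts found.

Answer: No FIRST/FOLLOW conflicts.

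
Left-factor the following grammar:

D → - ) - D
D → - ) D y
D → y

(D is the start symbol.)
D → - ) D'
D' → - D
D' → D y
D → y

Left-factoring transforms A → αβ₁ | αβ₂ into A → αA' and A' → β₁ | β₂
(α is the longest common prefix among the alternatives). Repeat until
no nonterminal has two alternatives with a common prefix.

Round 1: D has alternatives sharing prefix '- )'. Introduce D': D → - ) D'
  Add: D' → - D
  Add: D' → D y

No remaining common prefixes — done.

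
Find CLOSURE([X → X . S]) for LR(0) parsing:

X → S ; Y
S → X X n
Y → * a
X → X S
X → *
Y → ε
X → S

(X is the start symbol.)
{ [S → . X X n], [X → . *], [X → . S ; Y], [X → . S], [X → . X S], [X → X . S] }

To compute CLOSURE, for each item [A → α.Bβ] where B is a non-terminal, add [B → .γ] for all productions B → γ; repeat for the newly added items until nothing changes.

Start with: [X → X . S]
  [X → X . S] has the dot before S: add [S → . X X n]
  [S → . X X n] has the dot before X: add [X → . S ; Y], [X → . X S], [X → . *], [X → . S]
No further items can be added.

CLOSURE = { [S → . X X n], [X → . *], [X → . S ; Y], [X → . S], [X → . X S], [X → X . S] }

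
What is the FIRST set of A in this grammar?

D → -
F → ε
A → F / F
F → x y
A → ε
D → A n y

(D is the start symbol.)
{ '/', 'x', ε }

FIRST sets of the other non-terminals involved (by the same procedure, iterated to a fixed point):
  FIRST(F) = { 'x', ε }

From A → F / F:
  - F is a non-terminal: add FIRST(F) \ {ε} = { 'x' }
    F is nullable, so continue to the next symbol
  - '/' is a terminal: add '/' and stop
From A → ε:
  - ε-production, so ε ∈ FIRST(A)

Collecting: FIRST(A) = { '/', 'x', ε }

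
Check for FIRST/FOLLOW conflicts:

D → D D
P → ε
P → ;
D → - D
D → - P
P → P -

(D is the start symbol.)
A FIRST/FOLLOW conflict occurs when a non-terminal N has a nullable alternative N → β (β ⇒* ε) and another alternative N → α with FIRST(α) ∩ FOLLOW(N) ≠ ∅: on such a lookahead the parser cannot decide between expanding α and letting N vanish via β.

Nullable non-terminals: P.
FIRST sets used below: FIRST(P) = { '-', ';', ε }

P: nullable alternative(s) P → ε; FOLLOW(P) = { $, '-' }
  P → ε: FIRST \ {ε} = { } — this is the only nullable alternative, skip
  P → ;: FIRST \ {ε} = { ';' } — disjoint from FOLLOW(P)
  P → P -: FIRST \ {ε} = { '-', ';' } — overlaps FOLLOW(P) on { '-' }: CONFLICT

D has no nullable alternative, so no FIRST/FOLLOW check is needed there.

So the grammar has 1 FIRST/FOLLOW conflict (marked CONFLICT above).

Answer: Yes. P → P '-' with FOLLOW(P) on { '-' }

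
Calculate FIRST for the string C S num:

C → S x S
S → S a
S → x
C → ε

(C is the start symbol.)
FIRST sets of the non-terminals involved (from the grammar, by fixed-point iteration):
  FIRST(C) = { 'x', ε }
  FIRST(S) = { 'x' }

To compute FIRST(C S num), process the symbols left to right:
Symbol C is a non-terminal. Add FIRST(C) \ {ε} = { 'x' }
C is nullable (ε ∈ FIRST(C)), continue to the next symbol.
Symbol S is a non-terminal. Add FIRST(S) \ {ε} = { 'x' }
S is not nullable (ε ∉ FIRST(S)), so stop here.
FIRST(C S num) = { 'x' }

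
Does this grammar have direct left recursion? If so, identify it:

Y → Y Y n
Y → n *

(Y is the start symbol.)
Yes, Y is left-recursive

Direct left recursion occurs when N → N α for some non-terminal N (the right-hand side begins with the left-hand side itself).

Y → Y Y n: LEFT RECURSIVE (starts with Y)
Y → n *: starts with n

The grammar has direct left recursion on: Y.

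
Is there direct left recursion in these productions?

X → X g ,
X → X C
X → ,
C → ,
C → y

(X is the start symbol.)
Direct left recursion occurs when N → N α for some non-terminal N (the right-hand side begins with the left-hand side itself).

X → X g ,: LEFT RECURSIVE (starts with X)
X → X C: LEFT RECURSIVE (starts with X)
X → ,: starts with ','
C → ,: starts with ','
C → y: starts with y

The grammar has direct left recursion on: X.

Answer: Yes, X is left-recursive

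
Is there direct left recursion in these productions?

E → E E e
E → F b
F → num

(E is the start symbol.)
E → E E e: LEFT RECURSIVE (starts with E)
E → F b: starts with F
F → num: starts with num

The grammar has direct left recursion on: E.

Answer: Yes, E is left-recursive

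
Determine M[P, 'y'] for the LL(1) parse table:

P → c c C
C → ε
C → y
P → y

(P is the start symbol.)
To find M[P, 'y'], we find productions for P where 'y' is in the predict set (PREDICT(N → α) = (FIRST(α) \ {ε}) ∪ (FOLLOW(N) if α ⇒* ε)).

P → c c C: PREDICT = { 'c' }
P → y: PREDICT = { 'y' }
  'y' is in predict set, so this production goes in M[P, 'y']

M[P, 'y'] = P → y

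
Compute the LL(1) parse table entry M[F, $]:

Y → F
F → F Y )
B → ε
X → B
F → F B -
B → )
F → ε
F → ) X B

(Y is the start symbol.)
F → ε

To find M[F, $], we find productions for F where $ is in the predict set (PREDICT(N → α) = (FIRST(α) \ {ε}) ∪ (FOLLOW(N) if α ⇒* ε)).

Relevant sets:
  FIRST(F) = { ')', '-', ε }
  FIRST(Y) = { ')', '-', ε }
  FIRST(B) = { ')', ε }
  FOLLOW(F) = { $, ')', '-' }

F → F Y ): PREDICT = { ')', '-' }
F → F B -: PREDICT = { ')', '-' }
F → ε: PREDICT = { $, ')', '-' }
  $ is in predict set, so this production goes in M[F, $]
F → ) X B: PREDICT = { ')' }

M[F, $] = F → ε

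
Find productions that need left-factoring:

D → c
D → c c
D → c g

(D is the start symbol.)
Yes, D has productions with common prefix 'c'

Left-factoring is needed when two productions for the same non-terminal
share a common prefix on the right-hand side.

Productions for D:
  D → c
  D → c c
  D → c g

Found common prefix 'c' in productions for D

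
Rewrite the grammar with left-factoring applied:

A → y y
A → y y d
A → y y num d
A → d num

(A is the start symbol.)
Left-factoring transforms A → αβ₁ | αβ₂ into A → αA' and A' → β₁ | β₂
(α is the longest common prefix among the alternatives). Repeat until
no nonterminal has two alternatives with a common prefix.

Round 1: A has alternatives sharing prefix 'y y'. Introduce A': A → y y A'
  Add: A' → ε
  Add: A' → d
  Add: A' → num d

No remaining common prefixes — done.

Resulting grammar:
A → y y A'
A' → ε
A' → d
A' → num d
A → d num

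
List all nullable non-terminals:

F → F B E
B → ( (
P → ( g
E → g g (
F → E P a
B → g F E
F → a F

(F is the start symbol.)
None

A non-terminal is nullable if it can derive ε (the empty string): either it has an ε-production, or it has a production whose right-hand side consists entirely of nullable non-terminals.

There are no ε-productions, so no non-terminal can derive ε.
No non-terminals are nullable.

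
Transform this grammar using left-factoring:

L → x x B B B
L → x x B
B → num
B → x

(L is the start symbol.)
Left-factoring transforms A → αβ₁ | αβ₂ into A → αA' and A' → β₁ | β₂
(α is the longest common prefix among the alternatives). Repeat until
no nonterminal has two alternatives with a common prefix.

Round 1: L has alternatives sharing prefix 'x x B'. Introduce L': L → x x B L'
  Add: L' → B B
  Add: L' → ε

No remaining common prefixes — done.

Resulting grammar:
L → x x B L'
L' → B B
L' → ε
B → num
B → x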